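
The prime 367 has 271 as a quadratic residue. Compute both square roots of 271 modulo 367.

Since 367 ≡ 3 (mod 4), a square root of 271 is 271^((367+1)/4) = 271^92 mod 367.
Repeated squaring: 271^2≡41, 271^4≡213, 271^8≡228, 271^16≡237, 271^32≡18, 271^64≡324 (mod 367).
271^92 = 271^(64+16+8+4) ≡ 291 (mod 367).
Check: 291² = 84681 ≡ 271 (mod 367). The two roots are 76 and 291.

76, 291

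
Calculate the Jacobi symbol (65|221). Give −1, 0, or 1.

Reciprocity: 65 ≡ 1 and 221 ≡ 1 (mod 4), so (65/221) = +(221/65).
Reduce top mod 65: now compute (26/65).
Pull out 2: since 65 ≡ 1 (mod 8), (2/65) = +1.
Reciprocity: 13 ≡ 1 and 65 ≡ 1 (mod 4), so (13/65) = +(65/13).
Reduce top mod 13: now compute (0/13).
Top reduces to 0: gcd > 1, so the symbol is 0.

0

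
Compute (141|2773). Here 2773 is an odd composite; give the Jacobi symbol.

Reciprocity: 141 ≡ 1 and 2773 ≡ 1 (mod 4), so (141/2773) = +(2773/141).
Reduce top mod 141: now compute (94/141).
Pull out 2: since 141 ≡ 5 (mod 8), (2/141) = -1.
Reciprocity: 47 ≡ 3 and 141 ≡ 1 (mod 4), so (47/141) = +(141/47).
Reduce top mod 47: now compute (0/47).
Top reduces to 0: gcd > 1, so the symbol is 0.

0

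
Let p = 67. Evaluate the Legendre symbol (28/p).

Euler's criterion: (28/67) ≡ 28^33 (mod 67).
28^2 ≡ 47 (mod 67)
28^4 ≡ 65 (mod 67)
28^8 ≡ 4 (mod 67)
28^16 ≡ 16 (mod 67)
28^32 ≡ 55 (mod 67)
28^33 = 28^(32+1) ≡ 66 (mod 67).
Result is 66 ≡ −1, so (28/67) = −1.

-1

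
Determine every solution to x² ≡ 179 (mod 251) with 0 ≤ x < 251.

44, 207

Since 251 ≡ 3 (mod 4), a square root of 179 is 179^((251+1)/4) = 179^63 mod 251.
Repeated squaring: 179^2≡164, 179^4≡39, 179^8≡15, 179^16≡225, 179^32≡174 (mod 251).
179^63 = 179^(32+16+8+4+2+1) ≡ 207 (mod 251).
Check: 207² = 42849 ≡ 179 (mod 251). The two roots are 44 and 207.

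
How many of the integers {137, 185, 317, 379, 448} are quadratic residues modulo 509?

3

(137/509) = +1 → QR.
(185/509) = +1 → QR.
(317/509) = -1 → non-residue.
(379/509) = +1 → QR.
(448/509) = -1 → non-residue.
Total quadratic residues among the 5: 3.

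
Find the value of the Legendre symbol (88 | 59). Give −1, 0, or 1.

1

First reduce: 88 ≡ 29 (mod 59).
Reciprocity: 29 ≡ 1 and 59 ≡ 3 (mod 4), so (29/59) = +(59/29).
Reduce top mod 29: now compute (1/29).
Reached (1/29) = 1. Collecting the sign flips along the way, the symbol is +1.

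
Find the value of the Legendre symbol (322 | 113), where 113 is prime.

-1

Euler's criterion: (322/113) ≡ 96^56 (mod 113).
96^2 ≡ 63 (mod 113)
96^4 ≡ 14 (mod 113)
96^8 ≡ 83 (mod 113)
96^16 ≡ 109 (mod 113)
96^32 ≡ 16 (mod 113)
96^56 = 96^(32+16+8) ≡ 112 (mod 113).
Result is 112 ≡ −1, so (322/113) = −1.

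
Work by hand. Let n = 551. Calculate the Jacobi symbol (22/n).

-1

Pull out 2: since 551 ≡ 7 (mod 8), (2/551) = +1.
Reciprocity: 11 ≡ 3 and 551 ≡ 3 (mod 4), so (11/551) = −(551/11).
Reduce top mod 11: now compute (1/11).
Reached (1/11) = 1. Collecting the sign flips along the way, the symbol is -1.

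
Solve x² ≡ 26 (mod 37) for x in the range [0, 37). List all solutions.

37 ≡ 1 (mod 4), so we find a root by search.
Trying successive values, 10² = 100 ≡ 26 (mod 37). The other root is 37 − 10 = 27.

10, 27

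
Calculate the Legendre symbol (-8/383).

-1

First reduce: -8 ≡ 375 (mod 383).
Reciprocity: 375 ≡ 3 and 383 ≡ 3 (mod 4), so (375/383) = −(383/375).
Reduce top mod 375: now compute (8/375).
Pull out 2^3: since 375 ≡ 7 (mod 8), (2/375) = +1, so (2/375)^3 = +1.
Reached (1/375) = 1. Collecting the sign flips along the way, the symbol is -1.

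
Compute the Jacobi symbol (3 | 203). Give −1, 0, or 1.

1

Reciprocity: 3 ≡ 3 and 203 ≡ 3 (mod 4), so (3/203) = −(203/3).
Reduce top mod 3: now compute (2/3).
Pull out 2: since 3 ≡ 3 (mod 8), (2/3) = -1.
Reached (1/3) = 1. Collecting the sign flips along the way, the symbol is +1.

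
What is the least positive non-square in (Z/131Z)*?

(2/131) = −1, so 2 is the smallest positive non-residue mod 131.

2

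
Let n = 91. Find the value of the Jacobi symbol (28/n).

Pull out 2^2: since 91 ≡ 3 (mod 8), (2/91) = -1, so (2/91)^2 = +1.
Reciprocity: 7 ≡ 3 and 91 ≡ 3 (mod 4), so (7/91) = −(91/7).
Reduce top mod 7: now compute (0/7).
Top reduces to 0: gcd > 1, so the symbol is 0.

0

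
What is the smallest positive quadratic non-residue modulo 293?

2

(2/293) = −1, so 2 is the smallest positive non-residue mod 293.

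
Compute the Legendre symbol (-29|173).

First reduce: -29 ≡ 144 (mod 173).
Pull out 2^4: since 173 ≡ 5 (mod 8), (2/173) = -1, so (2/173)^4 = +1.
Reciprocity: 9 ≡ 1 and 173 ≡ 1 (mod 4), so (9/173) = +(173/9).
Reduce top mod 9: now compute (2/9).
Pull out 2: since 9 ≡ 1 (mod 8), (2/9) = +1.
Reached (1/9) = 1. Collecting the sign flips along the way, the symbol is +1.

1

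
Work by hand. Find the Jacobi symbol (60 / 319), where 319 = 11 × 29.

-1

Pull out 2^2: since 319 ≡ 7 (mod 8), (2/319) = +1, so (2/319)^2 = +1.
Reciprocity: 15 ≡ 3 and 319 ≡ 3 (mod 4), so (15/319) = −(319/15).
Reduce top mod 15: now compute (4/15).
Pull out 2^2: since 15 ≡ 7 (mod 8), (2/15) = +1, so (2/15)^2 = +1.
Reached (1/15) = 1. Collecting the sign flips along the way, the symbol is -1.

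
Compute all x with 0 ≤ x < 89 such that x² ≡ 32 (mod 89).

11, 78

89 ≡ 1 (mod 4), so we find a root by search.
Trying successive values, 11² = 121 ≡ 32 (mod 89). The other root is 89 − 11 = 78.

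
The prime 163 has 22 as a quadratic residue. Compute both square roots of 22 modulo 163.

Since 163 ≡ 3 (mod 4), a square root of 22 is 22^((163+1)/4) = 22^41 mod 163.
Repeated squaring: 22^2≡158, 22^4≡25, 22^8≡136, 22^16≡77, 22^32≡61 (mod 163).
22^41 = 22^(32+8+1) ≡ 115 (mod 163).
Check: 115² = 13225 ≡ 22 (mod 163). The two roots are 48 and 115.

48, 115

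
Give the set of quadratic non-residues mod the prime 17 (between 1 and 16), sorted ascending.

Square k = 1,…,8 (k and 17−k give the same square):
1²=1, 2²=4, 3²=9, 4²=16, 5²≡8, 6²≡2, 7²≡15, 8²≡13 (mod 17).
The residues are {1, 2, 4, 8, 9, 13, 15, 16}; the non-residues are the remaining 8 nonzero classes.

3,5,6,7,10,11,12,14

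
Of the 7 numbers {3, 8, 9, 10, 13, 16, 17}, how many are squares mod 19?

3

(3/19) = -1 → non-residue.
(8/19) = -1 → non-residue.
(9/19) = +1 → QR.
(10/19) = -1 → non-residue.
(13/19) = -1 → non-residue.
(16/19) = +1 → QR.
(17/19) = +1 → QR.
Total quadratic residues among the 7: 3.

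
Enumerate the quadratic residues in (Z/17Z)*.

1,2,4,8,9,13,15,16

Square k = 1,…,8 (k and 17−k give the same square):
1²=1, 2²=4, 3²=9, 4²=16, 5²≡8, 6²≡2, 7²≡15, 8²≡13 (mod 17).
So the quadratic residues mod 17 are {1, 2, 4, 8, 9, 13, 15, 16}.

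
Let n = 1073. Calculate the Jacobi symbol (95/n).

Reciprocity: 95 ≡ 3 and 1073 ≡ 1 (mod 4), so (95/1073) = +(1073/95).
Reduce top mod 95: now compute (28/95).
Pull out 2^2: since 95 ≡ 7 (mod 8), (2/95) = +1, so (2/95)^2 = +1.
Reciprocity: 7 ≡ 3 and 95 ≡ 3 (mod 4), so (7/95) = −(95/7).
Reduce top mod 7: now compute (4/7).
Pull out 2^2: since 7 ≡ 7 (mod 8), (2/7) = +1, so (2/7)^2 = +1.
Reached (1/7) = 1. Collecting the sign flips along the way, the symbol is -1.

-1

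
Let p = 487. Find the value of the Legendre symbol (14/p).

-1

Pull out 2: since 487 ≡ 7 (mod 8), (2/487) = +1.
Reciprocity: 7 ≡ 3 and 487 ≡ 3 (mod 4), so (7/487) = −(487/7).
Reduce top mod 7: now compute (4/7).
Pull out 2^2: since 7 ≡ 7 (mod 8), (2/7) = +1, so (2/7)^2 = +1.
Reached (1/7) = 1. Collecting the sign flips along the way, the symbol is -1.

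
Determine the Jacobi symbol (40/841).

1

Pull out 2^3: since 841 ≡ 1 (mod 8), (2/841) = +1, so (2/841)^3 = +1.
Reciprocity: 5 ≡ 1 and 841 ≡ 1 (mod 4), so (5/841) = +(841/5).
Reduce top mod 5: now compute (1/5).
Reached (1/5) = 1. Collecting the sign flips along the way, the symbol is +1.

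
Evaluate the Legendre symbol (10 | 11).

-1

Pull out 2: since 11 ≡ 3 (mod 8), (2/11) = -1.
Reciprocity: 5 ≡ 1 and 11 ≡ 3 (mod 4), so (5/11) = +(11/5).
Reduce top mod 5: now compute (1/5).
Reached (1/5) = 1. Collecting the sign flips along the way, the symbol is -1.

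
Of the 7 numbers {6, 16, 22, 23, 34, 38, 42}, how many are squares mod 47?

(6/47) = +1 → QR.
(16/47) = +1 → QR.
(22/47) = -1 → non-residue.
(23/47) = -1 → non-residue.
(34/47) = +1 → QR.
(38/47) = -1 → non-residue.
(42/47) = +1 → QR.
Total quadratic residues among the 7: 4.

4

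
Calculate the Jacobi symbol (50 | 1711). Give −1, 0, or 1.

1

Pull out 2: since 1711 ≡ 7 (mod 8), (2/1711) = +1.
Reciprocity: 25 ≡ 1 and 1711 ≡ 3 (mod 4), so (25/1711) = +(1711/25).
Reduce top mod 25: now compute (11/25).
Reciprocity: 11 ≡ 3 and 25 ≡ 1 (mod 4), so (11/25) = +(25/11).
Reduce top mod 11: now compute (3/11).
Reciprocity: 3 ≡ 3 and 11 ≡ 3 (mod 4), so (3/11) = −(11/3).
Reduce top mod 3: now compute (2/3).
Pull out 2: since 3 ≡ 3 (mod 8), (2/3) = -1.
Reached (1/3) = 1. Collecting the sign flips along the way, the symbol is +1.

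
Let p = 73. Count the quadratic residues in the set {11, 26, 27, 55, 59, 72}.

3

(11/73) = -1 → non-residue.
(26/73) = -1 → non-residue.
(27/73) = +1 → QR.
(55/73) = +1 → QR.
(59/73) = -1 → non-residue.
(72/73) = +1 → QR.
Total quadratic residues among the 6: 3.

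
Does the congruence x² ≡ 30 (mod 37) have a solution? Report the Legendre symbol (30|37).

Pull out 2: since 37 ≡ 5 (mod 8), (2/37) = -1.
Reciprocity: 15 ≡ 3 and 37 ≡ 1 (mod 4), so (15/37) = +(37/15).
Reduce top mod 15: now compute (7/15).
Reciprocity: 7 ≡ 3 and 15 ≡ 3 (mod 4), so (7/15) = −(15/7).
Reduce top mod 7: now compute (1/7).
Reached (1/7) = 1. Collecting the sign flips along the way, the symbol is +1.

1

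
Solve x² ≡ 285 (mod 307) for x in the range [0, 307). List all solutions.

63, 244

Since 307 ≡ 3 (mod 4), a square root of 285 is 285^((307+1)/4) = 285^77 mod 307.
Repeated squaring: 285^2≡177, 285^4≡15, 285^8≡225, 285^16≡277, 285^32≡286, 285^64≡134 (mod 307).
285^77 = 285^(64+8+4+1) ≡ 63 (mod 307).
Check: 63² = 3969 ≡ 285 (mod 307). The two roots are 63 and 244.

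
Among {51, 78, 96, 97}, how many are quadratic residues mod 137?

1

(51/137) = -1 → non-residue.
(78/137) = +1 → QR.
(96/137) = -1 → non-residue.
(97/137) = -1 → non-residue.
Total quadratic residues among the 4: 1.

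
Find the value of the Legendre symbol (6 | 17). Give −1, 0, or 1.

Euler's criterion: (6/17) ≡ 6^8 (mod 17).
6^2 ≡ 2 (mod 17)
6^4 ≡ 4 (mod 17)
6^8 ≡ 16 (mod 17)
6^8 = 6^(8) ≡ 16 (mod 17).
Result is 16 ≡ −1, so (6/17) = −1.

-1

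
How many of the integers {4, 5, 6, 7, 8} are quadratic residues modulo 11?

(4/11) = +1 → QR.
(5/11) = +1 → QR.
(6/11) = -1 → non-residue.
(7/11) = -1 → non-residue.
(8/11) = -1 → non-residue.
Total quadratic residues among the 5: 2.

2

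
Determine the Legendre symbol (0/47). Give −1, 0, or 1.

Top reduces to 0: gcd > 1, so the symbol is 0.

0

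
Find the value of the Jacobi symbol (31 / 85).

-1

Reciprocity: 31 ≡ 3 and 85 ≡ 1 (mod 4), so (31/85) = +(85/31).
Reduce top mod 31: now compute (23/31).
Reciprocity: 23 ≡ 3 and 31 ≡ 3 (mod 4), so (23/31) = −(31/23).
Reduce top mod 23: now compute (8/23).
Pull out 2^3: since 23 ≡ 7 (mod 8), (2/23) = +1, so (2/23)^3 = +1.
Reached (1/23) = 1. Collecting the sign flips along the way, the symbol is -1.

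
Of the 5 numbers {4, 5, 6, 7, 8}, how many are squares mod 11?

2

(4/11) = +1 → QR.
(5/11) = +1 → QR.
(6/11) = -1 → non-residue.
(7/11) = -1 → non-residue.
(8/11) = -1 → non-residue.
Total quadratic residues among the 5: 2.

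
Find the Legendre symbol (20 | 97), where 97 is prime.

-1

Pull out 2^2: since 97 ≡ 1 (mod 8), (2/97) = +1, so (2/97)^2 = +1.
Reciprocity: 5 ≡ 1 and 97 ≡ 1 (mod 4), so (5/97) = +(97/5).
Reduce top mod 5: now compute (2/5).
Pull out 2: since 5 ≡ 5 (mod 8), (2/5) = -1.
Reached (1/5) = 1. Collecting the sign flips along the way, the symbol is -1.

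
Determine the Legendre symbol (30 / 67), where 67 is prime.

-1

Pull out 2: since 67 ≡ 3 (mod 8), (2/67) = -1.
Reciprocity: 15 ≡ 3 and 67 ≡ 3 (mod 4), so (15/67) = −(67/15).
Reduce top mod 15: now compute (7/15).
Reciprocity: 7 ≡ 3 and 15 ≡ 3 (mod 4), so (7/15) = −(15/7).
Reduce top mod 7: now compute (1/7).
Reached (1/7) = 1. Collecting the sign flips along the way, the symbol is -1.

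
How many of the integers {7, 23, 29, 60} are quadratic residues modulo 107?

(7/107) = -1 → non-residue.
(23/107) = +1 → QR.
(29/107) = +1 → QR.
(60/107) = -1 → non-residue.
Total quadratic residues among the 4: 2.

2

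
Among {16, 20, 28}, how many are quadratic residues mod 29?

3

(16/29) = +1 → QR.
(20/29) = +1 → QR.
(28/29) = +1 → QR.
Total quadratic residues among the 3: 3.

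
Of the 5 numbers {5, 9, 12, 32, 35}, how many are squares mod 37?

(5/37) = -1 → non-residue.
(9/37) = +1 → QR.
(12/37) = +1 → QR.
(32/37) = -1 → non-residue.
(35/37) = -1 → non-residue.
Total quadratic residues among the 5: 2.

2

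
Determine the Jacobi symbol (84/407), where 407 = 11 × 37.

-1

Pull out 2^2: since 407 ≡ 7 (mod 8), (2/407) = +1, so (2/407)^2 = +1.
Reciprocity: 21 ≡ 1 and 407 ≡ 3 (mod 4), so (21/407) = +(407/21).
Reduce top mod 21: now compute (8/21).
Pull out 2^3: since 21 ≡ 5 (mod 8), (2/21) = -1, so (2/21)^3 = -1.
Reached (1/21) = 1. Collecting the sign flips along the way, the symbol is -1.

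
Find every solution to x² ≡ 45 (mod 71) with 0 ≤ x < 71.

20, 51

Since 71 ≡ 3 (mod 4), a square root of 45 is 45^((71+1)/4) = 45^18 mod 71.
Repeated squaring: 45^2≡37, 45^4≡20, 45^8≡45, 45^16≡37 (mod 71).
45^18 = 45^(16+2) ≡ 20 (mod 71).
Check: 20² = 400 ≡ 45 (mod 71). The two roots are 20 and 51.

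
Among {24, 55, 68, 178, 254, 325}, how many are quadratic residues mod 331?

2

(24/331) = +1 → QR.
(55/331) = -1 → non-residue.
(68/331) = +1 → QR.
(178/331) = -1 → non-residue.
(254/331) = -1 → non-residue.
(325/331) = -1 → non-residue.
Total quadratic residues among the 6: 2.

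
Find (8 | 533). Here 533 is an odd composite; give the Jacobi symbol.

-1

Pull out 2^3: since 533 ≡ 5 (mod 8), (2/533) = -1, so (2/533)^3 = -1.
Reached (1/533) = 1. Collecting the sign flips along the way, the symbol is -1.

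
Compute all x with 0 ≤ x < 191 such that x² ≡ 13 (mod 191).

83, 108

Since 191 ≡ 3 (mod 4), a square root of 13 is 13^((191+1)/4) = 13^48 mod 191.
Repeated squaring: 13^2≡169, 13^4≡102, 13^8≡90, 13^16≡78, 13^32≡163 (mod 191).
13^48 = 13^(32+16) ≡ 108 (mod 191).
Check: 108² = 11664 ≡ 13 (mod 191). The two roots are 83 and 108.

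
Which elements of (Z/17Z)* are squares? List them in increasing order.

1 2 4 8 9 13 15 16

Square k = 1,…,8 (k and 17−k give the same square):
1²=1, 2²=4, 3²=9, 4²=16, 5²≡8, 6²≡2, 7²≡15, 8²≡13 (mod 17).
So the quadratic residues mod 17 are {1, 2, 4, 8, 9, 13, 15, 16}.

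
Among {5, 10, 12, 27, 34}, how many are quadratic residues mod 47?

(5/47) = -1 → non-residue.
(10/47) = -1 → non-residue.
(12/47) = +1 → QR.
(27/47) = +1 → QR.
(34/47) = +1 → QR.
Total quadratic residues among the 5: 3.

3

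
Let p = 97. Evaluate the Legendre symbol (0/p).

Top reduces to 0: gcd > 1, so the symbol is 0.

0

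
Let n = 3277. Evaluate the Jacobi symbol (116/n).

Pull out 2^2: since 3277 ≡ 5 (mod 8), (2/3277) = -1, so (2/3277)^2 = +1.
Reciprocity: 29 ≡ 1 and 3277 ≡ 1 (mod 4), so (29/3277) = +(3277/29).
Reduce top mod 29: now compute (0/29).
Top reduces to 0: gcd > 1, so the symbol is 0.

0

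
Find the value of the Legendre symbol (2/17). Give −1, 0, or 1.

Pull out 2: since 17 ≡ 1 (mod 8), (2/17) = +1.
Reached (1/17) = 1. Collecting the sign flips along the way, the symbol is +1.

1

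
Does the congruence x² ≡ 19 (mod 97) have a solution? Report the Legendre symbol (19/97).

-1

Euler's criterion: (19/97) ≡ 19^48 (mod 97).
19^2 ≡ 70 (mod 97)
19^4 ≡ 50 (mod 97)
19^8 ≡ 75 (mod 97)
19^16 ≡ 96 (mod 97)
19^32 ≡ 1 (mod 97)
19^48 = 19^(32+16) ≡ 96 (mod 97).
Result is 96 ≡ −1, so (19/97) = −1.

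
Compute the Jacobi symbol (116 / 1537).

0

Pull out 2^2: since 1537 ≡ 1 (mod 8), (2/1537) = +1, so (2/1537)^2 = +1.
Reciprocity: 29 ≡ 1 and 1537 ≡ 1 (mod 4), so (29/1537) = +(1537/29).
Reduce top mod 29: now compute (0/29).
Top reduces to 0: gcd > 1, so the symbol is 0.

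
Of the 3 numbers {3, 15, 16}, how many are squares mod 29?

(3/29) = -1 → non-residue.
(15/29) = -1 → non-residue.
(16/29) = +1 → QR.
Total quadratic residues among the 3: 1.

1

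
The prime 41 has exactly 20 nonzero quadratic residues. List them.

Square k = 1,…,20 (k and 41−k give the same square):
1²=1, 2²=4, 3²=9, 4²=16, 5²=25, 6²=36, 7²≡8, 8²≡23, 9²≡40, 10²≡18, 11²≡39, 12²≡21, 13²≡5, 14²≡32, 15²≡20, 16²≡10, 17²≡2, 18²≡37, 19²≡33, 20²≡31 (mod 41).
So the quadratic residues mod 41 are {1, 2, 4, 5, 8, 9, 10, 16, 18, 20, 21, 23, 25, 31, 32, 33, 36, 37, 39, 40}.

1 2 4 5 8 9 10 16 18 20 21 23 25 31 32 33 36 37 39 40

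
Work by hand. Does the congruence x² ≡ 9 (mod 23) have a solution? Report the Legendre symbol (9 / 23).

1

Reciprocity: 9 ≡ 1 and 23 ≡ 3 (mod 4), so (9/23) = +(23/9).
Reduce top mod 9: now compute (5/9).
Reciprocity: 5 ≡ 1 and 9 ≡ 1 (mod 4), so (5/9) = +(9/5).
Reduce top mod 5: now compute (4/5).
Pull out 2^2: since 5 ≡ 5 (mod 8), (2/5) = -1, so (2/5)^2 = +1.
Reached (1/5) = 1. Collecting the sign flips along the way, the symbol is +1.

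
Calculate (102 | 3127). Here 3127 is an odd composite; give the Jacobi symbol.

-1

Pull out 2: since 3127 ≡ 7 (mod 8), (2/3127) = +1.
Reciprocity: 51 ≡ 3 and 3127 ≡ 3 (mod 4), so (51/3127) = −(3127/51).
Reduce top mod 51: now compute (16/51).
Pull out 2^4: since 51 ≡ 3 (mod 8), (2/51) = -1, so (2/51)^4 = +1.
Reached (1/51) = 1. Collecting the sign flips along the way, the symbol is -1.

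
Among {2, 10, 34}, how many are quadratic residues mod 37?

(2/37) = -1 → non-residue.
(10/37) = +1 → QR.
(34/37) = +1 → QR.
Total quadratic residues among the 3: 2.

2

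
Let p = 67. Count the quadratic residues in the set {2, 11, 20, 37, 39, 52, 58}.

(2/67) = -1 → non-residue.
(11/67) = -1 → non-residue.
(20/67) = -1 → non-residue.
(37/67) = +1 → QR.
(39/67) = +1 → QR.
(52/67) = -1 → non-residue.
(58/67) = -1 → non-residue.
Total quadratic residues among the 7: 2.

2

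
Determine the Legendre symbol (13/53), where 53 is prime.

1

Reciprocity: 13 ≡ 1 and 53 ≡ 1 (mod 4), so (13/53) = +(53/13).
Reduce top mod 13: now compute (1/13).
Reached (1/13) = 1. Collecting the sign flips along the way, the symbol is +1.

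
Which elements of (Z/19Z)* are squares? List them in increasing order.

1, 4, 5, 6, 7, 9, 11, 16, 17

Square k = 1,…,9 (k and 19−k give the same square):
1²=1, 2²=4, 3²=9, 4²=16, 5²≡6, 6²≡17, 7²≡11, 8²≡7, 9²≡5 (mod 19).
So the quadratic residues mod 19 are {1, 4, 5, 6, 7, 9, 11, 16, 17}.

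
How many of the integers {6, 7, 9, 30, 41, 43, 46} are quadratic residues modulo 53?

(6/53) = +1 → QR.
(7/53) = +1 → QR.
(9/53) = +1 → QR.
(30/53) = -1 → non-residue.
(41/53) = -1 → non-residue.
(43/53) = +1 → QR.
(46/53) = +1 → QR.
Total quadratic residues among the 7: 5.

5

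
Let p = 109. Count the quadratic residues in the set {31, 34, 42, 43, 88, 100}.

5

(31/109) = +1 → QR.
(34/109) = +1 → QR.
(42/109) = -1 → non-residue.
(43/109) = +1 → QR.
(88/109) = +1 → QR.
(100/109) = +1 → QR.
Total quadratic residues among the 6: 5.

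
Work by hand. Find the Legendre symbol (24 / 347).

-1

Euler's criterion: (24/347) ≡ 24^173 (mod 347).
24^2 ≡ 229 (mod 347)
24^4 ≡ 44 (mod 347)
24^8 ≡ 201 (mod 347)
24^16 ≡ 149 (mod 347)
24^32 ≡ 340 (mod 347)
24^64 ≡ 49 (mod 347)
24^128 ≡ 319 (mod 347)
24^173 = 24^(128+32+8+4+1) ≡ 346 (mod 347).
Result is 346 ≡ −1, so (24/347) = −1.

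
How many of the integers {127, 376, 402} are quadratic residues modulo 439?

2

(127/439) = +1 → QR.
(376/439) = -1 → non-residue.
(402/439) = +1 → QR.
Total quadratic residues among the 3: 2.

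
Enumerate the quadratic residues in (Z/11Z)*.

Square k = 1,…,5 (k and 11−k give the same square):
1²=1, 2²=4, 3²=9, 4²≡5, 5²≡3 (mod 11).
So the quadratic residues mod 11 are {1, 3, 4, 5, 9}.

1 3 4 5 9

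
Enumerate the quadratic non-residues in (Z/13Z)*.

Square k = 1,…,6 (k and 13−k give the same square):
1²=1, 2²=4, 3²=9, 4²≡3, 5²≡12, 6²≡10 (mod 13).
The residues are {1, 3, 4, 9, 10, 12}; the non-residues are the remaining 6 nonzero classes.

2,5,6,7,8,11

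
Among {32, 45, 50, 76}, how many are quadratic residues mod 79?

(32/79) = +1 → QR.
(45/79) = +1 → QR.
(50/79) = +1 → QR.
(76/79) = +1 → QR.
Total quadratic residues among the 4: 4.

4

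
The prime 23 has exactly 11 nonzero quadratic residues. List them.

1 2 3 4 6 8 9 12 13 16 18

Square k = 1,…,11 (k and 23−k give the same square):
1²=1, 2²=4, 3²=9, 4²=16, 5²≡2, 6²≡13, 7²≡3, 8²≡18, 9²≡12, 10²≡8, 11²≡6 (mod 23).
So the quadratic residues mod 23 are {1, 2, 3, 4, 6, 8, 9, 12, 13, 16, 18}.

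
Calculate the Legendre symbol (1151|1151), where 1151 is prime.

0

First reduce: 1151 ≡ 0 (mod 1151).
Top reduces to 0: gcd > 1, so the symbol is 0.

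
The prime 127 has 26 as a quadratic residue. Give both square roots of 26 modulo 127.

36, 91

Since 127 ≡ 3 (mod 4), a square root of 26 is 26^((127+1)/4) = 26^32 mod 127.
Repeated squaring: 26^2≡41, 26^4≡30, 26^8≡11, 26^16≡121, 26^32≡36 (mod 127).
26^32 = 26^(32) ≡ 36 (mod 127).
Check: 36² = 1296 ≡ 26 (mod 127). The two roots are 36 and 91.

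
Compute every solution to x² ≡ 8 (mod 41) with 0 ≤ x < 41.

7, 34

41 ≡ 1 (mod 4), so we find a root by search.
Trying successive values, 7² = 49 ≡ 8 (mod 41). The other root is 41 − 7 = 34.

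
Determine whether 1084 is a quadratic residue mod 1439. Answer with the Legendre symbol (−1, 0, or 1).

Pull out 2^2: since 1439 ≡ 7 (mod 8), (2/1439) = +1, so (2/1439)^2 = +1.
Reciprocity: 271 ≡ 3 and 1439 ≡ 3 (mod 4), so (271/1439) = −(1439/271).
Reduce top mod 271: now compute (84/271).
Pull out 2^2: since 271 ≡ 7 (mod 8), (2/271) = +1, so (2/271)^2 = +1.
Reciprocity: 21 ≡ 1 and 271 ≡ 3 (mod 4), so (21/271) = +(271/21).
Reduce top mod 21: now compute (19/21).
Reciprocity: 19 ≡ 3 and 21 ≡ 1 (mod 4), so (19/21) = +(21/19).
Reduce top mod 19: now compute (2/19).
Pull out 2: since 19 ≡ 3 (mod 8), (2/19) = -1.
Reached (1/19) = 1. Collecting the sign flips along the way, the symbol is +1.

1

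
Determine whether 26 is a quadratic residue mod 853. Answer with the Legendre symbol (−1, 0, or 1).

Euler's criterion: (26/853) ≡ 26^426 (mod 853).
26^2 ≡ 676 (mod 853)
26^4 ≡ 621 (mod 853)
26^8 ≡ 85 (mod 853)
26^16 ≡ 401 (mod 853)
26^32 ≡ 437 (mod 853)
26^64 ≡ 750 (mod 853)
26^128 ≡ 373 (mod 853)
26^256 ≡ 90 (mod 853)
26^426 = 26^(256+128+32+8+2) ≡ 1 (mod 853).
Result is 1, so (26/853) = 1.

1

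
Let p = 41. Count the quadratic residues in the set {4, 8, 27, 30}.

2

(4/41) = +1 → QR.
(8/41) = +1 → QR.
(27/41) = -1 → non-residue.
(30/41) = -1 → non-residue.
Total quadratic residues among the 4: 2.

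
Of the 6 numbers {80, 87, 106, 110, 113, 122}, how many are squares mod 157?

(80/157) = -1 → non-residue.
(87/157) = -1 → non-residue.
(106/157) = +1 → QR.
(110/157) = +1 → QR.
(113/157) = +1 → QR.
(122/157) = +1 → QR.
Total quadratic residues among the 6: 4.

4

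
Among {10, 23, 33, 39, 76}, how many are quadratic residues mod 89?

2

(10/89) = +1 → QR.
(23/89) = -1 → non-residue.
(33/89) = -1 → non-residue.
(39/89) = +1 → QR.
(76/89) = -1 → non-residue.
Total quadratic residues among the 5: 2.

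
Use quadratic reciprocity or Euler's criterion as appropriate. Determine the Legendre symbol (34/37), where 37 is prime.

1

Pull out 2: since 37 ≡ 5 (mod 8), (2/37) = -1.
Reciprocity: 17 ≡ 1 and 37 ≡ 1 (mod 4), so (17/37) = +(37/17).
Reduce top mod 17: now compute (3/17).
Reciprocity: 3 ≡ 3 and 17 ≡ 1 (mod 4), so (3/17) = +(17/3).
Reduce top mod 3: now compute (2/3).
Pull out 2: since 3 ≡ 3 (mod 8), (2/3) = -1.
Reached (1/3) = 1. Collecting the sign flips along the way, the symbol is +1.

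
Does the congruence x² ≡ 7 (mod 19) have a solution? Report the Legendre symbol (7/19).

Euler's criterion: (7/19) ≡ 7^9 (mod 19).
7^2 ≡ 11 (mod 19)
7^4 ≡ 7 (mod 19)
7^8 ≡ 11 (mod 19)
7^9 = 7^(8+1) ≡ 1 (mod 19).
Result is 1, so (7/19) = 1.

1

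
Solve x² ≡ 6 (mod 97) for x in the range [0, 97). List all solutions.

43, 54

97 ≡ 1 (mod 4), so we find a root by search.
Trying successive values, 43² = 1849 ≡ 6 (mod 97). The other root is 97 − 43 = 54.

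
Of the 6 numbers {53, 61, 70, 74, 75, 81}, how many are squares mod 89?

(53/89) = +1 → QR.
(61/89) = -1 → non-residue.
(70/89) = -1 → non-residue.
(74/89) = -1 → non-residue.
(75/89) = -1 → non-residue.
(81/89) = +1 → QR.
Total quadratic residues among the 6: 2.

2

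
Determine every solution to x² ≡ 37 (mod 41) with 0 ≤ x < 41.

18, 23

41 ≡ 1 (mod 4), so we find a root by search.
Trying successive values, 18² = 324 ≡ 37 (mod 41). The other root is 41 − 18 = 23.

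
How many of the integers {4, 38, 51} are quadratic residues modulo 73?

2

(4/73) = +1 → QR.
(38/73) = +1 → QR.
(51/73) = -1 → non-residue.
Total quadratic residues among the 3: 2.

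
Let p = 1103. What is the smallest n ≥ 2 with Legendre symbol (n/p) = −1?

5

(2/1103) = +1, so 2 is a residue.
(3/1103) = +1, so 3 is a residue.
(4/1103) = +1, so 4 is a residue.
(5/1103) = −1, so 5 is the smallest positive non-residue mod 1103.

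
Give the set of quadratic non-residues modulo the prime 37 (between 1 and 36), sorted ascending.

Square k = 1,…,18 (k and 37−k give the same square):
1²=1, 2²=4, 3²=9, 4²=16, 5²=25, 6²=36, 7²≡12, 8²≡27, 9²≡7, 10²≡26, 11²≡10, 12²≡33, 13²≡21, 14²≡11, 15²≡3, 16²≡34, 17²≡30, 18²≡28 (mod 37).
The residues are {1, 3, 4, 7, 9, 10, 11, 12, 16, 21, 25, 26, 27, 28, 30, 33, 34, 36}; the non-residues are the remaining 18 nonzero classes.

2,5,6,8,13,14,15,17,18,19,20,22,23,24,29,31,32,35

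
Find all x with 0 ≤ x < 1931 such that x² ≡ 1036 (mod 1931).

Since 1931 ≡ 3 (mod 4), a square root of 1036 is 1036^((1931+1)/4) = 1036^483 mod 1931.
Repeated squaring: 1036^2≡1591, 1036^4≡1671, 1036^8≡15, 1036^16≡225, 1036^32≡419, 1036^64≡1771, 1036^128≡497, 1036^256≡1772 (mod 1931).
1036^483 = 1036^(256+128+64+32+2+1) ≡ 1274 (mod 1931).
Check: 1274² = 1623076 ≡ 1036 (mod 1931). The two roots are 657 and 1274.

657, 1274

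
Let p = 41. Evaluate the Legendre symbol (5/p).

Reciprocity: 5 ≡ 1 and 41 ≡ 1 (mod 4), so (5/41) = +(41/5).
Reduce top mod 5: now compute (1/5).
Reached (1/5) = 1. Collecting the sign flips along the way, the symbol is +1.

1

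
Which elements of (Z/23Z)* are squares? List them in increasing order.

Square k = 1,…,11 (k and 23−k give the same square):
1²=1, 2²=4, 3²=9, 4²=16, 5²≡2, 6²≡13, 7²≡3, 8²≡18, 9²≡12, 10²≡8, 11²≡6 (mod 23).
So the quadratic residues mod 23 are {1, 2, 3, 4, 6, 8, 9, 12, 13, 16, 18}.

1 2 3 4 6 8 9 12 13 16 18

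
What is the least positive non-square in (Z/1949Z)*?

2

(2/1949) = −1, so 2 is the smallest positive non-residue mod 1949.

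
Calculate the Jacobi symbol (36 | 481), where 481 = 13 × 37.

Pull out 2^2: since 481 ≡ 1 (mod 8), (2/481) = +1, so (2/481)^2 = +1.
Reciprocity: 9 ≡ 1 and 481 ≡ 1 (mod 4), so (9/481) = +(481/9).
Reduce top mod 9: now compute (4/9).
Pull out 2^2: since 9 ≡ 1 (mod 8), (2/9) = +1, so (2/9)^2 = +1.
Reached (1/9) = 1. Collecting the sign flips along the way, the symbol is +1.

1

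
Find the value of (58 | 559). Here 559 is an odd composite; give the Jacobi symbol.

Pull out 2: since 559 ≡ 7 (mod 8), (2/559) = +1.
Reciprocity: 29 ≡ 1 and 559 ≡ 3 (mod 4), so (29/559) = +(559/29).
Reduce top mod 29: now compute (8/29).
Pull out 2^3: since 29 ≡ 5 (mod 8), (2/29) = -1, so (2/29)^3 = -1.
Reached (1/29) = 1. Collecting the sign flips along the way, the symbol is -1.

-1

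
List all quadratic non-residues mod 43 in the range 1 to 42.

2 3 5 7 8 12 18 19 20 22 26 27 28 29 30 32 33 34 37 39 42

Square k = 1,…,21 (k and 43−k give the same square):
1²=1, 2²=4, 3²=9, 4²=16, 5²=25, 6²=36, 7²≡6, 8²≡21, 9²≡38, 10²≡14, 11²≡35, 12²≡15, 13²≡40, 14²≡24, 15²≡10, 16²≡41, 17²≡31, 18²≡23, 19²≡17, 20²≡13, 21²≡11 (mod 43).
The residues are {1, 4, 6, 9, 10, 11, 13, 14, 15, 16, 17, 21, 23, 24, 25, 31, 35, 36, 38, 40, 41}; the non-residues are the remaining 21 nonzero classes.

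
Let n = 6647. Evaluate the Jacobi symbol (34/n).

Pull out 2: since 6647 ≡ 7 (mod 8), (2/6647) = +1.
Reciprocity: 17 ≡ 1 and 6647 ≡ 3 (mod 4), so (17/6647) = +(6647/17).
Reduce top mod 17: now compute (0/17).
Top reduces to 0: gcd > 1, so the symbol is 0.

0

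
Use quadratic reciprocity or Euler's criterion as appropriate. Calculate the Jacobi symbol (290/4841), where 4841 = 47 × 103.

Pull out 2: since 4841 ≡ 1 (mod 8), (2/4841) = +1.
Reciprocity: 145 ≡ 1 and 4841 ≡ 1 (mod 4), so (145/4841) = +(4841/145).
Reduce top mod 145: now compute (56/145).
Pull out 2^3: since 145 ≡ 1 (mod 8), (2/145) = +1, so (2/145)^3 = +1.
Reciprocity: 7 ≡ 3 and 145 ≡ 1 (mod 4), so (7/145) = +(145/7).
Reduce top mod 7: now compute (5/7).
Reciprocity: 5 ≡ 1 and 7 ≡ 3 (mod 4), so (5/7) = +(7/5).
Reduce top mod 5: now compute (2/5).
Pull out 2: since 5 ≡ 5 (mod 8), (2/5) = -1.
Reached (1/5) = 1. Collecting the sign flips along the way, the symbol is -1.

-1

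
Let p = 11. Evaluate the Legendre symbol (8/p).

Pull out 2^3: since 11 ≡ 3 (mod 8), (2/11) = -1, so (2/11)^3 = -1.
Reached (1/11) = 1. Collecting the sign flips along the way, the symbol is -1.

-1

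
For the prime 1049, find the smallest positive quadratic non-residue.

(2/1049) = +1, so 2 is a residue.
(3/1049) = −1, so 3 is the smallest positive non-residue mod 1049.

3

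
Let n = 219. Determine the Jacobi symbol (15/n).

Reciprocity: 15 ≡ 3 and 219 ≡ 3 (mod 4), so (15/219) = −(219/15).
Reduce top mod 15: now compute (9/15).
Reciprocity: 9 ≡ 1 and 15 ≡ 3 (mod 4), so (9/15) = +(15/9).
Reduce top mod 9: now compute (6/9).
Pull out 2: since 9 ≡ 1 (mod 8), (2/9) = +1.
Reciprocity: 3 ≡ 3 and 9 ≡ 1 (mod 4), so (3/9) = +(9/3).
Reduce top mod 3: now compute (0/3).
Top reduces to 0: gcd > 1, so the symbol is 0.

0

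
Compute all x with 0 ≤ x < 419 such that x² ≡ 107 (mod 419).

208, 211

Since 419 ≡ 3 (mod 4), a square root of 107 is 107^((419+1)/4) = 107^105 mod 419.
Repeated squaring: 107^2≡136, 107^4≡60, 107^8≡248, 107^16≡330, 107^32≡379, 107^64≡343 (mod 419).
107^105 = 107^(64+32+8+1) ≡ 208 (mod 419).
Check: 208² = 43264 ≡ 107 (mod 419). The two roots are 208 and 211.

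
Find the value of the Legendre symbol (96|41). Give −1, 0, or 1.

First reduce: 96 ≡ 14 (mod 41).
Pull out 2: since 41 ≡ 1 (mod 8), (2/41) = +1.
Reciprocity: 7 ≡ 3 and 41 ≡ 1 (mod 4), so (7/41) = +(41/7).
Reduce top mod 7: now compute (6/7).
Pull out 2: since 7 ≡ 7 (mod 8), (2/7) = +1.
Reciprocity: 3 ≡ 3 and 7 ≡ 3 (mod 4), so (3/7) = −(7/3).
Reduce top mod 3: now compute (1/3).
Reached (1/3) = 1. Collecting the sign flips along the way, the symbol is -1.

-1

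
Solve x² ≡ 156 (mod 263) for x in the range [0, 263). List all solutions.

122, 141

Since 263 ≡ 3 (mod 4), a square root of 156 is 156^((263+1)/4) = 156^66 mod 263.
Repeated squaring: 156^2≡140, 156^4≡138, 156^8≡108, 156^16≡92, 156^32≡48, 156^64≡200 (mod 263).
156^66 = 156^(64+2) ≡ 122 (mod 263).
Check: 122² = 14884 ≡ 156 (mod 263). The two roots are 122 and 141.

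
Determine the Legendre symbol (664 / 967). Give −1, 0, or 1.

1

Pull out 2^3: since 967 ≡ 7 (mod 8), (2/967) = +1, so (2/967)^3 = +1.
Reciprocity: 83 ≡ 3 and 967 ≡ 3 (mod 4), so (83/967) = −(967/83).
Reduce top mod 83: now compute (54/83).
Pull out 2: since 83 ≡ 3 (mod 8), (2/83) = -1.
Reciprocity: 27 ≡ 3 and 83 ≡ 3 (mod 4), so (27/83) = −(83/27).
Reduce top mod 27: now compute (2/27).
Pull out 2: since 27 ≡ 3 (mod 8), (2/27) = -1.
Reached (1/27) = 1. Collecting the sign flips along the way, the symbol is +1.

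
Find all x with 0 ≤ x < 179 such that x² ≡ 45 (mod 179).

Since 179 ≡ 3 (mod 4), a square root of 45 is 45^((179+1)/4) = 45^45 mod 179.
Repeated squaring: 45^2≡56, 45^4≡93, 45^8≡57, 45^16≡27, 45^32≡13 (mod 179).
45^45 = 45^(32+8+4+1) ≡ 89 (mod 179).
Check: 89² = 7921 ≡ 45 (mod 179). The two roots are 89 and 90.

89, 90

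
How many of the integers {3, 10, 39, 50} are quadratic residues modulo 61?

(3/61) = +1 → QR.
(10/61) = -1 → non-residue.
(39/61) = +1 → QR.
(50/61) = -1 → non-residue.
Total quadratic residues among the 4: 2.

2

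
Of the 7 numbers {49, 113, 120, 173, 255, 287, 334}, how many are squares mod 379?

(49/379) = +1 → QR.
(113/379) = -1 → non-residue.
(120/379) = +1 → QR.
(173/379) = +1 → QR.
(255/379) = +1 → QR.
(287/379) = -1 → non-residue.
(334/379) = -1 → non-residue.
Total quadratic residues among the 7: 4.

4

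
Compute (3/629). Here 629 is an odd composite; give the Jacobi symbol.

-1

Reciprocity: 3 ≡ 3 and 629 ≡ 1 (mod 4), so (3/629) = +(629/3).
Reduce top mod 3: now compute (2/3).
Pull out 2: since 3 ≡ 3 (mod 8), (2/3) = -1.
Reached (1/3) = 1. Collecting the sign flips along the way, the symbol is -1.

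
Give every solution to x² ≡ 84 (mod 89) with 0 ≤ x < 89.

89 ≡ 1 (mod 4), so we find a root by search.
Trying successive values, 23² = 529 ≡ 84 (mod 89). The other root is 89 − 23 = 66.

23, 66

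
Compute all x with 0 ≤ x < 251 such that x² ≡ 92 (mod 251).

43, 208

Since 251 ≡ 3 (mod 4), a square root of 92 is 92^((251+1)/4) = 92^63 mod 251.
Repeated squaring: 92^2≡181, 92^4≡131, 92^8≡93, 92^16≡115, 92^32≡173 (mod 251).
92^63 = 92^(32+16+8+4+2+1) ≡ 208 (mod 251).
Check: 208² = 43264 ≡ 92 (mod 251). The two roots are 43 and 208.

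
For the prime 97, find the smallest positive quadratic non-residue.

(2/97) = +1, so 2 is a residue.
(3/97) = +1, so 3 is a residue.
(4/97) = +1, so 4 is a residue.
(5/97) = −1, so 5 is the smallest positive non-residue mod 97.

5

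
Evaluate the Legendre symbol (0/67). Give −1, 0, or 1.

0

Top reduces to 0: gcd > 1, so the symbol is 0.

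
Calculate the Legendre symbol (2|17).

1

Pull out 2: since 17 ≡ 1 (mod 8), (2/17) = +1.
Reached (1/17) = 1. Collecting the sign flips along the way, the symbol is +1.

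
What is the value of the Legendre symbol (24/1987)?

1

Pull out 2^3: since 1987 ≡ 3 (mod 8), (2/1987) = -1, so (2/1987)^3 = -1.
Reciprocity: 3 ≡ 3 and 1987 ≡ 3 (mod 4), so (3/1987) = −(1987/3).
Reduce top mod 3: now compute (1/3).
Reached (1/3) = 1. Collecting the sign flips along the way, the symbol is +1.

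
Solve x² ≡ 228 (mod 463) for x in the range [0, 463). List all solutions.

Since 463 ≡ 3 (mod 4), a square root of 228 is 228^((463+1)/4) = 228^116 mod 463.
Repeated squaring: 228^2≡128, 228^4≡179, 228^8≡94, 228^16≡39, 228^32≡132, 228^64≡293 (mod 463).
228^116 = 228^(64+32+16+4) ≡ 95 (mod 463).
Check: 95² = 9025 ≡ 228 (mod 463). The two roots are 95 and 368.

95, 368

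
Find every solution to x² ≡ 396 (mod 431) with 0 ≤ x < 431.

62, 369

Since 431 ≡ 3 (mod 4), a square root of 396 is 396^((431+1)/4) = 396^108 mod 431.
Repeated squaring: 396^2≡363, 396^4≡314, 396^8≡328, 396^16≡265, 396^32≡403, 396^64≡353 (mod 431).
396^108 = 396^(64+32+8+4) ≡ 369 (mod 431).
Check: 369² = 136161 ≡ 396 (mod 431). The two roots are 62 and 369.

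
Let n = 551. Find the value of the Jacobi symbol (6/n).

Pull out 2: since 551 ≡ 7 (mod 8), (2/551) = +1.
Reciprocity: 3 ≡ 3 and 551 ≡ 3 (mod 4), so (3/551) = −(551/3).
Reduce top mod 3: now compute (2/3).
Pull out 2: since 3 ≡ 3 (mod 8), (2/3) = -1.
Reached (1/3) = 1. Collecting the sign flips along the way, the symbol is +1.

1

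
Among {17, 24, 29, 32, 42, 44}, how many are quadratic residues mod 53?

5

(17/53) = +1 → QR.
(24/53) = +1 → QR.
(29/53) = +1 → QR.
(32/53) = -1 → non-residue.
(42/53) = +1 → QR.
(44/53) = +1 → QR.
Total quadratic residues among the 6: 5.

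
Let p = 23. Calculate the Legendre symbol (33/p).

-1

Euler's criterion: (33/23) ≡ 10^11 (mod 23).
10^2 ≡ 8 (mod 23)
10^4 ≡ 18 (mod 23)
10^8 ≡ 2 (mod 23)
10^11 = 10^(8+2+1) ≡ 22 (mod 23).
Result is 22 ≡ −1, so (33/23) = −1.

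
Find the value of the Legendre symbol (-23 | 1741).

First reduce: -23 ≡ 1718 (mod 1741).
Pull out 2: since 1741 ≡ 5 (mod 8), (2/1741) = -1.
Reciprocity: 859 ≡ 3 and 1741 ≡ 1 (mod 4), so (859/1741) = +(1741/859).
Reduce top mod 859: now compute (23/859).
Reciprocity: 23 ≡ 3 and 859 ≡ 3 (mod 4), so (23/859) = −(859/23).
Reduce top mod 23: now compute (8/23).
Pull out 2^3: since 23 ≡ 7 (mod 8), (2/23) = +1, so (2/23)^3 = +1.
Reached (1/23) = 1. Collecting the sign flips along the way, the symbol is +1.

1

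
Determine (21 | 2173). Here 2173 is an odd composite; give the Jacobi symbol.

Reciprocity: 21 ≡ 1 and 2173 ≡ 1 (mod 4), so (21/2173) = +(2173/21).
Reduce top mod 21: now compute (10/21).
Pull out 2: since 21 ≡ 5 (mod 8), (2/21) = -1.
Reciprocity: 5 ≡ 1 and 21 ≡ 1 (mod 4), so (5/21) = +(21/5).
Reduce top mod 5: now compute (1/5).
Reached (1/5) = 1. Collecting the sign flips along the way, the symbol is -1.

-1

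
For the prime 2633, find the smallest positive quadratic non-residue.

(2/2633) = +1, so 2 is a residue.
(3/2633) = −1, so 3 is the smallest positive non-residue mod 2633.

3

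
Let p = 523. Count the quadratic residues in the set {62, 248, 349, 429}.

(62/523) = -1 → non-residue.
(248/523) = -1 → non-residue.
(349/523) = -1 → non-residue.
(429/523) = -1 → non-residue.
Total quadratic residues among the 4: 0.

0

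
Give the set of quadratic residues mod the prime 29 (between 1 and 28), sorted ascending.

Square k = 1,…,14 (k and 29−k give the same square):
1²=1, 2²=4, 3²=9, 4²=16, 5²=25, 6²≡7, 7²≡20, 8²≡6, 9²≡23, 10²≡13, 11²≡5, 12²≡28, 13²≡24, 14²≡22 (mod 29).
So the quadratic residues mod 29 are {1, 4, 5, 6, 7, 9, 13, 16, 20, 22, 23, 24, 25, 28}.

1 4 5 6 7 9 13 16 20 22 23 24 25 28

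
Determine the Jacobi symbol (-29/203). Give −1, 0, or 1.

0

First reduce: -29 ≡ 174 (mod 203).
Pull out 2: since 203 ≡ 3 (mod 8), (2/203) = -1.
Reciprocity: 87 ≡ 3 and 203 ≡ 3 (mod 4), so (87/203) = −(203/87).
Reduce top mod 87: now compute (29/87).
Reciprocity: 29 ≡ 1 and 87 ≡ 3 (mod 4), so (29/87) = +(87/29).
Reduce top mod 29: now compute (0/29).
Top reduces to 0: gcd > 1, so the symbol is 0.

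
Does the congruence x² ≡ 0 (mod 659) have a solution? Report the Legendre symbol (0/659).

0

Top reduces to 0: gcd > 1, so the symbol is 0.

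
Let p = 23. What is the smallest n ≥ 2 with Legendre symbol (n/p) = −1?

(2/23) = +1, so 2 is a residue.
(3/23) = +1, so 3 is a residue.
(4/23) = +1, so 4 is a residue.
(5/23) = −1, so 5 is the smallest positive non-residue mod 23.

5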